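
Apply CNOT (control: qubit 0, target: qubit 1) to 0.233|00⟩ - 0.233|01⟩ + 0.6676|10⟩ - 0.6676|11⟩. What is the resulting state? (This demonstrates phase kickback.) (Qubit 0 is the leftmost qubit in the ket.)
0.233|00⟩ - 0.233|01⟩ - 0.6676|10⟩ + 0.6676|11⟩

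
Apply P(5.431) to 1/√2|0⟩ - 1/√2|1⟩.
1/√2|0⟩ + (-0.4655 + 0.5323i)|1⟩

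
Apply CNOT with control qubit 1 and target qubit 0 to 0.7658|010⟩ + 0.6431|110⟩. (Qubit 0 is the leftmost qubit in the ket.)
0.6431|010⟩ + 0.7658|110⟩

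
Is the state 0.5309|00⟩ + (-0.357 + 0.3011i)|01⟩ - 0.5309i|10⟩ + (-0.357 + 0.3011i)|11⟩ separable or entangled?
Entangled

Writing the state as a|00⟩ + b|01⟩ + c|10⟩ + d|11⟩, it is a product state iff ad − bc = 0.
Here (a, b, c, d) = (0.5309, (-0.357 + 0.3011i), -0.5309i, (-0.357 + 0.3011i)): ad − bc = (0.5309)(-0.357 + 0.3011i) − (-0.357 + 0.3011i)(-0.5309i) = (-0.3494 - 0.02968i) ≠ 0, so the state is entangled.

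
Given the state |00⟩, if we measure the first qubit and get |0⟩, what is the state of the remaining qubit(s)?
|0⟩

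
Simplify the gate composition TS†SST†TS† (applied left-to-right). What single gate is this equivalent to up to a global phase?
T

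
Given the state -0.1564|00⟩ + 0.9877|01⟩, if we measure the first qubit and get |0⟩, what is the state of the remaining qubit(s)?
-0.1564|0⟩ + 0.9877|1⟩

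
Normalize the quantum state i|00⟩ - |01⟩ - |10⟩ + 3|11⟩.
0.2887i|00⟩ - 0.2887|01⟩ - 0.2887|10⟩ + 0.866|11⟩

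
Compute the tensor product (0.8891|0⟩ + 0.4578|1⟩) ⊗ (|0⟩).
0.8891|00⟩ + 0.4578|10⟩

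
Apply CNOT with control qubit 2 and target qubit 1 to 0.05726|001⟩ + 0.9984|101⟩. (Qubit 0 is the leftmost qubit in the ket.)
0.05726|011⟩ + 0.9984|111⟩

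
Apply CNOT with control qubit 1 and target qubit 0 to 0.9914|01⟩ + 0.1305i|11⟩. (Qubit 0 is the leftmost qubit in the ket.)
0.1305i|01⟩ + 0.9914|11⟩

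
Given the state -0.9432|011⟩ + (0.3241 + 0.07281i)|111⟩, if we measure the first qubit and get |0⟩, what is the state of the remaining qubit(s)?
-|11⟩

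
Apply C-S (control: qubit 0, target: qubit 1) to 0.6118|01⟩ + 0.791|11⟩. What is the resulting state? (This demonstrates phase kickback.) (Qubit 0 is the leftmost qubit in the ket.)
0.6118|01⟩ + 0.791i|11⟩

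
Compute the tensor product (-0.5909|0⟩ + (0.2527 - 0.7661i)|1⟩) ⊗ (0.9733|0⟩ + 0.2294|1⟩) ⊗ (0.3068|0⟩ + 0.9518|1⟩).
-0.1764|000⟩ - 0.5474|001⟩ - 0.04159|010⟩ - 0.129|011⟩ + (0.07546 - 0.2288i)|100⟩ + (0.2341 - 0.7097i)|101⟩ + (0.01779 - 0.05392i)|110⟩ + (0.05518 - 0.1673i)|111⟩

amp(|b₁b₂…⟩) = product of the factor amplitudes for bits b₁, b₂, …; only kets whose every factor amplitude is nonzero survive.
|000⟩: (-0.5909)(0.9733)(0.3068) = -0.1764
|001⟩: (-0.5909)(0.9733)(0.9518) = -0.5474
|010⟩: (-0.5909)(0.2294)(0.3068) = -0.04159
|011⟩: (-0.5909)(0.2294)(0.9518) = -0.129
|100⟩: (0.2527 - 0.7661i)(0.9733)(0.3068) = (0.07546 - 0.2288i)
|101⟩: (0.2527 - 0.7661i)(0.9733)(0.9518) = (0.2341 - 0.7097i)
|110⟩: (0.2527 - 0.7661i)(0.2294)(0.3068) = (0.01779 - 0.05392i)
|111⟩: (0.2527 - 0.7661i)(0.2294)(0.9518) = (0.05518 - 0.1673i)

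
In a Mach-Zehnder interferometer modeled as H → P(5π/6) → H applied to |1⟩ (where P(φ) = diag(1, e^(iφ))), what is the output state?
(0.933 - 0.25i)|0⟩ + (0.06699 + 0.25i)|1⟩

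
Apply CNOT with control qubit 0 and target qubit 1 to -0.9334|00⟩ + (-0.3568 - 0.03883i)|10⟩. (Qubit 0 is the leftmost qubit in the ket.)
-0.9334|00⟩ + (-0.3568 - 0.03883i)|11⟩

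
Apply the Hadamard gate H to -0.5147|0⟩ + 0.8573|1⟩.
0.2423|0⟩ - 0.9702|1⟩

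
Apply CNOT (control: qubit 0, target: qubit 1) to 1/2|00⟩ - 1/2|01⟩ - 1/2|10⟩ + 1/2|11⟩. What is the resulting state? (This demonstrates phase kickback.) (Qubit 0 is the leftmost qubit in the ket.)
1/2|00⟩ - 1/2|01⟩ + 1/2|10⟩ - 1/2|11⟩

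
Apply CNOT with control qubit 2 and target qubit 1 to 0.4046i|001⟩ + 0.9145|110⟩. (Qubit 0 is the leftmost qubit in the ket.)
0.4046i|011⟩ + 0.9145|110⟩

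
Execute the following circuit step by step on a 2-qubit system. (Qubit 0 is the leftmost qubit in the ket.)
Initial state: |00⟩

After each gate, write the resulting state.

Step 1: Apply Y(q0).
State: i|10⟩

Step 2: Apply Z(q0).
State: -i|10⟩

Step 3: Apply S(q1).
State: -i|10⟩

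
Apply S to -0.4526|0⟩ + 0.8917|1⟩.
-0.4526|0⟩ + 0.8917i|1⟩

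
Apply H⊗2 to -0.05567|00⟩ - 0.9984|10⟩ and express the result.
-0.527|00⟩ - 0.527|01⟩ + 0.4714|10⟩ + 0.4714|11⟩

H⊗2 gives amp(|y⟩) = (1/2) Σ_x (−1)^(x·y) amp(|x⟩), where x·y is the number of positions in which both x and y have a 1.
|00⟩: (-0.05567 - 0.9984)/2 = -0.527
|01⟩: (-0.05567 - 0.9984)/2 = -0.527
|10⟩: (-0.05567 + 0.9984)/2 = 0.4714
|11⟩: (-0.05567 + 0.9984)/2 = 0.4714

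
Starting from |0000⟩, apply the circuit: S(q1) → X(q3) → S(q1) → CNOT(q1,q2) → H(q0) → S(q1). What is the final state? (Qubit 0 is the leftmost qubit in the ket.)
1/√2|0001⟩ + 1/√2|1001⟩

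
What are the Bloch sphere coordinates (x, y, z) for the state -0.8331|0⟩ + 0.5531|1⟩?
(-0.9216, 0, 0.3881)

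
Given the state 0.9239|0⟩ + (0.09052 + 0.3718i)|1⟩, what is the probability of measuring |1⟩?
0.1464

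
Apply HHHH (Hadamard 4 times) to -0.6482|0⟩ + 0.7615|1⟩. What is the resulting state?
-0.6482|0⟩ + 0.7615|1⟩

H² = I, so an even number of Hadamards cancels: H^4 = I and the state is unchanged.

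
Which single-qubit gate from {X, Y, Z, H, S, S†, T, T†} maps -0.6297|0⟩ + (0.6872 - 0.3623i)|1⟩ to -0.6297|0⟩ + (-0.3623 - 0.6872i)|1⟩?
S†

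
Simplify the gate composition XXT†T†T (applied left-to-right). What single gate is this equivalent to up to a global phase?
T†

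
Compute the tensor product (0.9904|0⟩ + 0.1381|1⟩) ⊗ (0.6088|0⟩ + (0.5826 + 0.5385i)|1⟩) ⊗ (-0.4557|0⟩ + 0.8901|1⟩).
-0.2748|000⟩ + 0.5367|001⟩ + (-0.2629 - 0.243i)|010⟩ + (0.5136 + 0.4747i)|011⟩ - 0.03831|100⟩ + 0.07484|101⟩ + (-0.03666 - 0.03389i)|110⟩ + (0.07161 + 0.06619i)|111⟩

amp(|b₁b₂…⟩) = product of the factor amplitudes for bits b₁, b₂, …; only kets whose every factor amplitude is nonzero survive.
|000⟩: (0.9904)(0.6088)(-0.4557) = -0.2748
|001⟩: (0.9904)(0.6088)(0.8901) = 0.5367
|010⟩: (0.9904)(0.5826 + 0.5385i)(-0.4557) = (-0.2629 - 0.243i)
|011⟩: (0.9904)(0.5826 + 0.5385i)(0.8901) = (0.5136 + 0.4747i)
|100⟩: (0.1381)(0.6088)(-0.4557) = -0.03831
|101⟩: (0.1381)(0.6088)(0.8901) = 0.07484
|110⟩: (0.1381)(0.5826 + 0.5385i)(-0.4557) = (-0.03666 - 0.03389i)
|111⟩: (0.1381)(0.5826 + 0.5385i)(0.8901) = (0.07161 + 0.06619i)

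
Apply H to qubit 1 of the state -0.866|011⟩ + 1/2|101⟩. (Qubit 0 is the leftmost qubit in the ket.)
-0.6124|001⟩ + 0.6124|011⟩ + 1/√8|101⟩ + 1/√8|111⟩

H on qubit 1 mixes each pair of kets that differ only in qubit 1: amplitudes (a, b) of (|…0…⟩, |…1…⟩) become ((a + b)/√2, (a − b)/√2). Kets absent from the input have amplitude 0.
(|001⟩, |011⟩): (a, b) = (0, -0.866) → (-0.6124, 0.6124)
(|101⟩, |111⟩): (a, b) = (1/2, 0) → (1/√8, 1/√8)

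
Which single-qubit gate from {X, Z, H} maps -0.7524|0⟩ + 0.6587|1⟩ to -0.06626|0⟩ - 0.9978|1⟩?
H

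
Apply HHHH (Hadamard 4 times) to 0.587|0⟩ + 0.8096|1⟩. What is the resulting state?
0.587|0⟩ + 0.8096|1⟩

H² = I, so an even number of Hadamards cancels: H^4 = I and the state is unchanged.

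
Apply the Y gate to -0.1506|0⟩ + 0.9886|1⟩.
-0.9886i|0⟩ - 0.1506i|1⟩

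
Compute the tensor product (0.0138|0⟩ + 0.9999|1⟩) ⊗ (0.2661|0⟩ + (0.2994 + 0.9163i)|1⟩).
0.003672|00⟩ + (0.004132 + 0.01264i)|01⟩ + 0.2661|10⟩ + (0.2994 + 0.9162i)|11⟩

amp(|b₁b₂…⟩) = product of the factor amplitudes for bits b₁, b₂, …; only kets whose every factor amplitude is nonzero survive.
|00⟩: (0.0138)(0.2661) = 0.003672
|01⟩: (0.0138)(0.2994 + 0.9163i) = (0.004132 + 0.01264i)
|10⟩: (0.9999)(0.2661) = 0.2661
|11⟩: (0.9999)(0.2994 + 0.9163i) = (0.2994 + 0.9162i)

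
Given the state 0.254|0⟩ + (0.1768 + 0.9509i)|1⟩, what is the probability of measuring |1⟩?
0.9355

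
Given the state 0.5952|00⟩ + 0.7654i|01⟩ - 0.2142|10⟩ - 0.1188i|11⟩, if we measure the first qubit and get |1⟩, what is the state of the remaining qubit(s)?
-0.8745|0⟩ - 0.485i|1⟩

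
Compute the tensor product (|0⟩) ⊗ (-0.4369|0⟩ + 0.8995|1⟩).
-0.4369|00⟩ + 0.8995|01⟩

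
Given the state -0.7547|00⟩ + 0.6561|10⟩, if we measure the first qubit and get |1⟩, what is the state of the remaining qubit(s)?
|0⟩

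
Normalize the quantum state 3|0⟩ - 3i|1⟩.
1/√2|0⟩ - (1/√2)i|1⟩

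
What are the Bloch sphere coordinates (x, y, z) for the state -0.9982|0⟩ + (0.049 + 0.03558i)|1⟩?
(-0.09782, -0.07103, 0.9927)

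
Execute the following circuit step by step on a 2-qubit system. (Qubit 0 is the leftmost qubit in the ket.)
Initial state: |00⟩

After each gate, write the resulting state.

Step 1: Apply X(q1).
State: |01⟩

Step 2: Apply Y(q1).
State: -i|00⟩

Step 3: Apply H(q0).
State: -(1/√2)i|00⟩ - (1/√2)i|10⟩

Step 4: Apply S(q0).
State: -(1/√2)i|00⟩ + 1/√2|10⟩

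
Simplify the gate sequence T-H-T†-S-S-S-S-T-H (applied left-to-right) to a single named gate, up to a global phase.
T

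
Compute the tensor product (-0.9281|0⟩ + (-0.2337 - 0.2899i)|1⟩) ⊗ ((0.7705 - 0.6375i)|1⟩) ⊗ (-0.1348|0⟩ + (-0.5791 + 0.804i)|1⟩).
(0.0964 - 0.07976i)|010⟩ + (-0.06158 - 0.9176i)|011⟩ + (0.04919 + 0.01003i)|110⟩ + (0.2711 - 0.2503i)|111⟩

amp(|b₁b₂…⟩) = product of the factor amplitudes for bits b₁, b₂, …; only kets whose every factor amplitude is nonzero survive.
|010⟩: (-0.9281)(0.7705 - 0.6375i)(-0.1348) = (0.0964 - 0.07976i)
|011⟩: (-0.9281)(0.7705 - 0.6375i)(-0.5791 + 0.804i) = (-0.06158 - 0.9176i)
|110⟩: (-0.2337 - 0.2899i)(0.7705 - 0.6375i)(-0.1348) = (0.04919 + 0.01003i)
|111⟩: (-0.2337 - 0.2899i)(0.7705 - 0.6375i)(-0.5791 + 0.804i) = (0.2711 - 0.2503i)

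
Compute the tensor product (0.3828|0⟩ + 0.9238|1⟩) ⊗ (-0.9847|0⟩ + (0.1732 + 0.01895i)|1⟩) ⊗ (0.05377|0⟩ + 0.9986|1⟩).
-0.02027|000⟩ - 0.3764|001⟩ + (0.003565 + 0.0003901i)|010⟩ + (0.06621 + 0.007244i)|011⟩ - 0.04891|100⟩ - 0.9084|101⟩ + (0.008603 + 0.0009413i)|110⟩ + (0.1598 + 0.01748i)|111⟩

amp(|b₁b₂…⟩) = product of the factor amplitudes for bits b₁, b₂, …; only kets whose every factor amplitude is nonzero survive.
|000⟩: (0.3828)(-0.9847)(0.05377) = -0.02027
|001⟩: (0.3828)(-0.9847)(0.9986) = -0.3764
|010⟩: (0.3828)(0.1732 + 0.01895i)(0.05377) = (0.003565 + 0.0003901i)
|011⟩: (0.3828)(0.1732 + 0.01895i)(0.9986) = (0.06621 + 0.007244i)
|100⟩: (0.9238)(-0.9847)(0.05377) = -0.04891
|101⟩: (0.9238)(-0.9847)(0.9986) = -0.9084
|110⟩: (0.9238)(0.1732 + 0.01895i)(0.05377) = (0.008603 + 0.0009413i)
|111⟩: (0.9238)(0.1732 + 0.01895i)(0.9986) = (0.1598 + 0.01748i)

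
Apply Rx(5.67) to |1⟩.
-0.3018i|0⟩ - 0.9534|1⟩

Rx(5.67) = [[cos(θ/2), −i·sin(θ/2)], [−i·sin(θ/2), cos(θ/2)]]; θ = 5.67, cos(θ/2) ≈ -0.953367, sin(θ/2) ≈ 0.301812.
With a = amp(|0⟩) = 0 and b = amp(|1⟩) = 1:
new amp(|0⟩) = (-0.953367)·a + (-0.301812i)·b = -0.3018i
new amp(|1⟩) = (-0.301812i)·a + (-0.953367)·b = -0.9534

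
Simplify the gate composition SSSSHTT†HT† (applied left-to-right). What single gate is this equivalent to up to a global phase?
T†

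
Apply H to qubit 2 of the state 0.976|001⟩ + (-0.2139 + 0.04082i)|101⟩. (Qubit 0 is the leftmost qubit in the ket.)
0.6901|000⟩ - 0.6901|001⟩ + (-0.1513 + 0.02886i)|100⟩ + (0.1513 - 0.02886i)|101⟩

H on qubit 2 mixes each pair of kets that differ only in qubit 2: amplitudes (a, b) of (|…0…⟩, |…1…⟩) become ((a + b)/√2, (a − b)/√2). Kets absent from the input have amplitude 0.
(|000⟩, |001⟩): (a, b) = (0, 0.976) → (0.6901, -0.6901)
(|100⟩, |101⟩): (a, b) = (0, (-0.2139 + 0.04082i)) → ((-0.1513 + 0.02886i), (0.1513 - 0.02886i))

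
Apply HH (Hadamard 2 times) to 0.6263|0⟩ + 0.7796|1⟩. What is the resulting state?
0.6263|0⟩ + 0.7796|1⟩

H² = I, so an even number of Hadamards cancels: H^2 = I and the state is unchanged.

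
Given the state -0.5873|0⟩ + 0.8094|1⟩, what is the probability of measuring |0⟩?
0.3449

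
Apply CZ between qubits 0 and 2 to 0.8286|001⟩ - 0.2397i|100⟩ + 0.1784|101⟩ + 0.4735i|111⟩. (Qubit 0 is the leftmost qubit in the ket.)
0.8286|001⟩ - 0.2397i|100⟩ - 0.1784|101⟩ - 0.4735i|111⟩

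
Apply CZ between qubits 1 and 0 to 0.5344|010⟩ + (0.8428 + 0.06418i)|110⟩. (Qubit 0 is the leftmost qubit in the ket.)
0.5344|010⟩ + (-0.8428 - 0.06418i)|110⟩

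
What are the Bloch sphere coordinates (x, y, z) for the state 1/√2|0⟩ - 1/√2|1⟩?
(-1, 0, 0)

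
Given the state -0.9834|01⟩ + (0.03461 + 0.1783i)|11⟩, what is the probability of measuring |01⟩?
0.9671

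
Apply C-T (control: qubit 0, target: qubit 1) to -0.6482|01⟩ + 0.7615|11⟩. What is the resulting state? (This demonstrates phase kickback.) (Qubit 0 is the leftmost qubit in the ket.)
-0.6482|01⟩ + (0.5385 + 0.5385i)|11⟩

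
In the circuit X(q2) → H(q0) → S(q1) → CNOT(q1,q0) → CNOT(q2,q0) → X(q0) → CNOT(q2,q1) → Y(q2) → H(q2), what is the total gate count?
9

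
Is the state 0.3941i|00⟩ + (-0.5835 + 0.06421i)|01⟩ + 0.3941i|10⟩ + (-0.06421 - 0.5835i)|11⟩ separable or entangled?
Entangled

Writing the state as a|00⟩ + b|01⟩ + c|10⟩ + d|11⟩, it is a product state iff ad − bc = 0.
Here (a, b, c, d) = (0.3941i, (-0.5835 + 0.06421i), 0.3941i, (-0.06421 - 0.5835i)): ad − bc = (0.3941i)(-0.06421 - 0.5835i) − (-0.5835 + 0.06421i)(0.3941i) = (0.2553 + 0.2047i) ≠ 0, so the state is entangled.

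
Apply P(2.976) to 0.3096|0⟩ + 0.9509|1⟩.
0.3096|0⟩ + (-0.9379 + 0.1567i)|1⟩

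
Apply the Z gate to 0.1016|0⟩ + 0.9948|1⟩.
0.1016|0⟩ - 0.9948|1⟩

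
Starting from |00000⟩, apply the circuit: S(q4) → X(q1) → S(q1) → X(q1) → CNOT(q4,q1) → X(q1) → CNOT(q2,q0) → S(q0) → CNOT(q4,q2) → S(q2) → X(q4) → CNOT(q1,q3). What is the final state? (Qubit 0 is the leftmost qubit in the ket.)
i|01011⟩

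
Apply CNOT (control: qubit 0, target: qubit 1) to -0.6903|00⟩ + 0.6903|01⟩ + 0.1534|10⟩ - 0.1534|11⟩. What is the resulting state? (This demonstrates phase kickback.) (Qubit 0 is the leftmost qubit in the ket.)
-0.6903|00⟩ + 0.6903|01⟩ - 0.1534|10⟩ + 0.1534|11⟩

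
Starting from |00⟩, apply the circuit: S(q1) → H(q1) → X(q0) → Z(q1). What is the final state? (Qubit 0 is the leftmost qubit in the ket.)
1/√2|10⟩ - 1/√2|11⟩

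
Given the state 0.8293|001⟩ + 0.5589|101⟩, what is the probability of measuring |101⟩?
0.3124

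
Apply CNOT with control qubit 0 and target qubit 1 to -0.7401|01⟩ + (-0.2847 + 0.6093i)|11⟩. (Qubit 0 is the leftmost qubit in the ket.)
-0.7401|01⟩ + (-0.2847 + 0.6093i)|10⟩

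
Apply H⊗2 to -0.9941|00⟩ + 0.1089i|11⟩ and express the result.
(-0.4971 + 0.05445i)|00⟩ + (-0.4971 - 0.05445i)|01⟩ + (-0.4971 - 0.05445i)|10⟩ + (-0.4971 + 0.05445i)|11⟩

H⊗2 gives amp(|y⟩) = (1/2) Σ_x (−1)^(x·y) amp(|x⟩), where x·y is the number of positions in which both x and y have a 1.
|00⟩: (-0.9941 + 0.1089i)/2 = (-0.4971 + 0.05445i)
|01⟩: (-0.9941 - 0.1089i)/2 = (-0.4971 - 0.05445i)
|10⟩: (-0.9941 - 0.1089i)/2 = (-0.4971 - 0.05445i)
|11⟩: (-0.9941 + 0.1089i)/2 = (-0.4971 + 0.05445i)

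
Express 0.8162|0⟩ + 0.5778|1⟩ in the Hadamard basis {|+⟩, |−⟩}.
0.9857|+⟩ + 0.1686|−⟩

With |ψ⟩ = α|0⟩ + β|1⟩, the Hadamard-basis coefficients are ⟨+|ψ⟩ = (α + β)/√2 and ⟨−|ψ⟩ = (α − β)/√2.
Here α = 0.8162, β = 0.5778: (α + β)/√2 = 0.9857, (α − β)/√2 = 0.1686.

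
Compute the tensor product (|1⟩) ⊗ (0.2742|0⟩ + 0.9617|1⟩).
0.2742|10⟩ + 0.9617|11⟩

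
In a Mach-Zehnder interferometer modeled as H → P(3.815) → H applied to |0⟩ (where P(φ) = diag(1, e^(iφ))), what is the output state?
(0.1091 - 0.3118i)|0⟩ + (0.8909 + 0.3118i)|1⟩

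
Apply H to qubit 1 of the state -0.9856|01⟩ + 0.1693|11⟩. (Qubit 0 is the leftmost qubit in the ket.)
-0.6969|00⟩ + 0.6969|01⟩ + 0.1197|10⟩ - 0.1197|11⟩

H on qubit 1 mixes each pair of kets that differ only in qubit 1: amplitudes (a, b) of (|…0…⟩, |…1…⟩) become ((a + b)/√2, (a − b)/√2). Kets absent from the input have amplitude 0.
(|00⟩, |01⟩): (a, b) = (0, -0.9856) → (-0.6969, 0.6969)
(|10⟩, |11⟩): (a, b) = (0, 0.1693) → (0.1197, -0.1197)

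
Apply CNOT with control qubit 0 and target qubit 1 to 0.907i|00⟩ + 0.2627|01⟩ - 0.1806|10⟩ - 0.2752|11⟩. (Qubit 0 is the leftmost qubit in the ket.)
0.907i|00⟩ + 0.2627|01⟩ - 0.2752|10⟩ - 0.1806|11⟩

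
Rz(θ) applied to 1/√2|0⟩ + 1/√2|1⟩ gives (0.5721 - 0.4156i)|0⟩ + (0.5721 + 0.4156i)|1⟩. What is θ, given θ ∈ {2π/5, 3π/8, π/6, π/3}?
2π/5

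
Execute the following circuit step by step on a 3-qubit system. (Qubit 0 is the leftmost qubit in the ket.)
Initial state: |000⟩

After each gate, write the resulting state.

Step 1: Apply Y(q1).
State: i|010⟩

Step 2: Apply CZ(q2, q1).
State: i|010⟩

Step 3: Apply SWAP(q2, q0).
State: i|010⟩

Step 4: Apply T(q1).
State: (-1/√2 + (1/√2)i)|010⟩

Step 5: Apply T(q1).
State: -|010⟩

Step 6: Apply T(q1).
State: (-1/√2 - (1/√2)i)|010⟩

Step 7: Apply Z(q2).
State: (-1/√2 - (1/√2)i)|010⟩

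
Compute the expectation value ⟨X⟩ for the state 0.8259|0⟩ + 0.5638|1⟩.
0.9313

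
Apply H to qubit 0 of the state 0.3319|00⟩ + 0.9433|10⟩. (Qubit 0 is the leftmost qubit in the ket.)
0.9017|00⟩ - 0.4323|10⟩

H on qubit 0 mixes each pair of kets that differ only in qubit 0: amplitudes (a, b) of (|…0…⟩, |…1…⟩) become ((a + b)/√2, (a − b)/√2). Kets absent from the input have amplitude 0.
(|00⟩, |10⟩): (a, b) = (0.3319, 0.9433) → (0.9017, -0.4323)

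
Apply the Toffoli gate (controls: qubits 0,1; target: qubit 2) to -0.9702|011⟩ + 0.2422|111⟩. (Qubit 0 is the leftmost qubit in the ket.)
-0.9702|011⟩ + 0.2422|110⟩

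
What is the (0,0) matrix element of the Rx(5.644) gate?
-0.9494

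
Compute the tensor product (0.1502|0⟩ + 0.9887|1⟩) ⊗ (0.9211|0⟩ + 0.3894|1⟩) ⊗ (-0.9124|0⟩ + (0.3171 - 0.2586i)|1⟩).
-0.1262|000⟩ + (0.04387 - 0.03578i)|001⟩ - 0.05336|010⟩ + (0.01855 - 0.01512i)|011⟩ - 0.8309|100⟩ + (0.2888 - 0.2355i)|101⟩ - 0.3513|110⟩ + (0.1221 - 0.09956i)|111⟩

amp(|b₁b₂…⟩) = product of the factor amplitudes for bits b₁, b₂, …; only kets whose every factor amplitude is nonzero survive.
|000⟩: (0.1502)(0.9211)(-0.9124) = -0.1262
|001⟩: (0.1502)(0.9211)(0.3171 - 0.2586i) = (0.04387 - 0.03578i)
|010⟩: (0.1502)(0.3894)(-0.9124) = -0.05336
|011⟩: (0.1502)(0.3894)(0.3171 - 0.2586i) = (0.01855 - 0.01512i)
|100⟩: (0.9887)(0.9211)(-0.9124) = -0.8309
|101⟩: (0.9887)(0.9211)(0.3171 - 0.2586i) = (0.2888 - 0.2355i)
|110⟩: (0.9887)(0.3894)(-0.9124) = -0.3513
|111⟩: (0.9887)(0.3894)(0.3171 - 0.2586i) = (0.1221 - 0.09956i)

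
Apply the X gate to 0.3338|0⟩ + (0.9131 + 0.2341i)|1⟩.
(0.9131 + 0.2341i)|0⟩ + 0.3338|1⟩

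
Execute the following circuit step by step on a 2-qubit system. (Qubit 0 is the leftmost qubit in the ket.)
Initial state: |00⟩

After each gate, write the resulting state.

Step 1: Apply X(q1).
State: |01⟩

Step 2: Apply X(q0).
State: |11⟩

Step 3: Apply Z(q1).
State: -|11⟩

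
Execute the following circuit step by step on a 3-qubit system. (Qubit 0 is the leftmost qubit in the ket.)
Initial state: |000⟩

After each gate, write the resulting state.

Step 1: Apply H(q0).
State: 1/√2|000⟩ + 1/√2|100⟩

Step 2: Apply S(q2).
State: 1/√2|000⟩ + 1/√2|100⟩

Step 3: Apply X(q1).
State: 1/√2|010⟩ + 1/√2|110⟩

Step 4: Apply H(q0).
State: |010⟩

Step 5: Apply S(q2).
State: |010⟩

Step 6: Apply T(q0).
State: |010⟩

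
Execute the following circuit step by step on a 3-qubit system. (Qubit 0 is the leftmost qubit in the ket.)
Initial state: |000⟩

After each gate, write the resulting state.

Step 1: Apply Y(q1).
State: i|010⟩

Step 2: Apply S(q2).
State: i|010⟩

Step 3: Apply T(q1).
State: (-1/√2 + (1/√2)i)|010⟩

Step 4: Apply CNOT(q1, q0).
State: (-1/√2 + (1/√2)i)|110⟩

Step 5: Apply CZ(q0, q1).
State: (1/√2 - (1/√2)i)|110⟩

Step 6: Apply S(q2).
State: (1/√2 - (1/√2)i)|110⟩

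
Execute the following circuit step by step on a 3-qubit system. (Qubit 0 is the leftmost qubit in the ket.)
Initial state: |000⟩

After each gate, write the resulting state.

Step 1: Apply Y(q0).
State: i|100⟩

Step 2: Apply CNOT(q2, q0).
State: i|100⟩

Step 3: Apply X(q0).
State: i|000⟩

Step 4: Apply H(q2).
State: (1/√2)i|000⟩ + (1/√2)i|001⟩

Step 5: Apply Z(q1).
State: (1/√2)i|000⟩ + (1/√2)i|001⟩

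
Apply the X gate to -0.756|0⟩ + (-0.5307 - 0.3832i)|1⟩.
(-0.5307 - 0.3832i)|0⟩ - 0.756|1⟩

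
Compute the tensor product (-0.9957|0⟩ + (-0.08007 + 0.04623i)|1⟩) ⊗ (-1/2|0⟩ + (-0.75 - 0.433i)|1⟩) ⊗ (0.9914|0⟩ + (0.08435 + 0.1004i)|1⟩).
0.4936|000⟩ + (0.04199 + 0.04998i)|001⟩ + (0.7404 + 0.4274i)|010⟩ + (0.0197 + 0.1113i)|011⟩ + (0.03969 - 0.02292i)|100⟩ + (0.005698 + 0.00207i)|101⟩ + (0.07938 - 0.000002171i)|110⟩ + (0.006754 + 0.008039i)|111⟩

amp(|b₁b₂…⟩) = product of the factor amplitudes for bits b₁, b₂, …; only kets whose every factor amplitude is nonzero survive.
|000⟩: (-0.9957)(-1/2)(0.9914) = 0.4936
|001⟩: (-0.9957)(-1/2)(0.08435 + 0.1004i) = (0.04199 + 0.04998i)
|010⟩: (-0.9957)(-0.75 - 0.433i)(0.9914) = (0.7404 + 0.4274i)
|011⟩: (-0.9957)(-0.75 - 0.433i)(0.08435 + 0.1004i) = (0.0197 + 0.1113i)
|100⟩: (-0.08007 + 0.04623i)(-1/2)(0.9914) = (0.03969 - 0.02292i)
|101⟩: (-0.08007 + 0.04623i)(-1/2)(0.08435 + 0.1004i) = (0.005698 + 0.00207i)
|110⟩: (-0.08007 + 0.04623i)(-0.75 - 0.433i)(0.9914) = (0.07938 - 0.000002171i)
|111⟩: (-0.08007 + 0.04623i)(-0.75 - 0.433i)(0.08435 + 0.1004i) = (0.006754 + 0.008039i)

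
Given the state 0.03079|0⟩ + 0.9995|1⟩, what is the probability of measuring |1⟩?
0.999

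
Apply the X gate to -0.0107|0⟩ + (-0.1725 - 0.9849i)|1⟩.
(-0.1725 - 0.9849i)|0⟩ - 0.0107|1⟩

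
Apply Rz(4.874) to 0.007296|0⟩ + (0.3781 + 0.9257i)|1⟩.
(-0.005559 - 0.004726i)|0⟩ + (-0.8877 - 0.4604i)|1⟩

Rz(4.874) = [[e^(−iθ/2), 0], [0, e^(iθ/2)]] with e^(±iθ/2) = cos(θ/2) ± i·sin(θ/2); θ = 4.874, cos(θ/2) ≈ -0.761875, sin(θ/2) ≈ 0.647724.
With a = amp(|0⟩) = 0.007296 and b = amp(|1⟩) = (0.3781 + 0.9257i):
new amp(|0⟩) = (-0.761875 - 0.647724i)·a = (-0.005559 - 0.004726i)
new amp(|1⟩) = (-0.761875 + 0.647724i)·b = (-0.8877 - 0.4604i)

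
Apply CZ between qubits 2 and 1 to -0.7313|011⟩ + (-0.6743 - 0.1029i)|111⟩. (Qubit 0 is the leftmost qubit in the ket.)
0.7313|011⟩ + (0.6743 + 0.1029i)|111⟩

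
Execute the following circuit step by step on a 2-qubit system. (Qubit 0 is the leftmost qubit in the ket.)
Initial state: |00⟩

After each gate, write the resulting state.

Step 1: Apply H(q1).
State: 1/√2|00⟩ + 1/√2|01⟩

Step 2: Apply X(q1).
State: 1/√2|00⟩ + 1/√2|01⟩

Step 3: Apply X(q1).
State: 1/√2|00⟩ + 1/√2|01⟩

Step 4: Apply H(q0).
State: 1/2|00⟩ + 1/2|01⟩ + 1/2|10⟩ + 1/2|11⟩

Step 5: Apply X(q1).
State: 1/2|00⟩ + 1/2|01⟩ + 1/2|10⟩ + 1/2|11⟩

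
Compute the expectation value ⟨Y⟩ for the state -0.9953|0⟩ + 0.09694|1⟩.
0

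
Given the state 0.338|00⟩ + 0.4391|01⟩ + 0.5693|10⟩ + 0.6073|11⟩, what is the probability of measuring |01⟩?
0.1928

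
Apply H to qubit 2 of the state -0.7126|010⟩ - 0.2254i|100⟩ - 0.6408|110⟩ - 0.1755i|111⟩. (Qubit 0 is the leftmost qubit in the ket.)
-0.5039|010⟩ - 0.5039|011⟩ - 0.1594i|100⟩ - 0.1594i|101⟩ + (-0.4531 - 0.1241i)|110⟩ + (-0.4531 + 0.1241i)|111⟩

H on qubit 2 mixes each pair of kets that differ only in qubit 2: amplitudes (a, b) of (|…0…⟩, |…1…⟩) become ((a + b)/√2, (a − b)/√2). Kets absent from the input have amplitude 0.
(|010⟩, |011⟩): (a, b) = (-0.7126, 0) → (-0.5039, -0.5039)
(|100⟩, |101⟩): (a, b) = (-0.2254i, 0) → (-0.1594i, -0.1594i)
(|110⟩, |111⟩): (a, b) = (-0.6408, -0.1755i) → ((-0.4531 - 0.1241i), (-0.4531 + 0.1241i))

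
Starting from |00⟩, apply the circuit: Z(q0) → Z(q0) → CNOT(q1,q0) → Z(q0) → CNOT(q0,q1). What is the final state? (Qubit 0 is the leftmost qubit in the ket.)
|00⟩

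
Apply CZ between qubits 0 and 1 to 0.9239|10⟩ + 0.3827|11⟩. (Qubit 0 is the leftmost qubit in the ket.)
0.9239|10⟩ - 0.3827|11⟩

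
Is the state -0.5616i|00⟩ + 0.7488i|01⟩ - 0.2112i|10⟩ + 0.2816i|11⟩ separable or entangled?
Separable

Writing the state as a|00⟩ + b|01⟩ + c|10⟩ + d|11⟩, it is a product state iff ad − bc = 0.
Here (a, b, c, d) = (-0.5616i, 0.7488i, -0.2112i, 0.2816i): ad − bc = (-0.5616i)(0.2816i) − (0.7488i)(-0.2112i) = 0, so the state is separable.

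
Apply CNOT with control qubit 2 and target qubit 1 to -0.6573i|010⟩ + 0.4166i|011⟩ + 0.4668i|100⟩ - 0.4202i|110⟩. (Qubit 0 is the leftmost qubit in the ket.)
0.4166i|001⟩ - 0.6573i|010⟩ + 0.4668i|100⟩ - 0.4202i|110⟩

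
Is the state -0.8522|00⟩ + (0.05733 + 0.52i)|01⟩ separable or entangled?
Separable

Writing the state as a|00⟩ + b|01⟩ + c|10⟩ + d|11⟩, it is a product state iff ad − bc = 0.
Here (a, b, c, d) = (-0.8522, (0.05733 + 0.52i), 0, 0): ad − bc = (-0.8522)(0) − (0.05733 + 0.52i)(0) = 0, so the state is separable.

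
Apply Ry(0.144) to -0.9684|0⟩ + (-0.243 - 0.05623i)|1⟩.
(-0.9484 + 0.004045i)|0⟩ + (-0.312 - 0.05608i)|1⟩

Ry(0.144) = [[cos(θ/2), −sin(θ/2)], [sin(θ/2), cos(θ/2)]]; θ = 0.144, cos(θ/2) ≈ 0.997409, sin(θ/2) ≈ 0.0719378.
With a = amp(|0⟩) = -0.9684 and b = amp(|1⟩) = (-0.243 - 0.05623i):
new amp(|0⟩) = (0.997409)·a + (-0.0719378)·b = (-0.9484 + 0.004045i)
new amp(|1⟩) = (0.0719378)·a + (0.997409)·b = (-0.312 - 0.05608i)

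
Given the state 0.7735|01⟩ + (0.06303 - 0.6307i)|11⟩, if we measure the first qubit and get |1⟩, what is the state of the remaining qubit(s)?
(0.09944 - 0.995i)|1⟩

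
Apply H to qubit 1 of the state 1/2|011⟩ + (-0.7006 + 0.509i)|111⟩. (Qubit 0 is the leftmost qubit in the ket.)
1/√8|001⟩ - 1/√8|011⟩ + (-0.4954 + 0.3599i)|101⟩ + (0.4954 - 0.3599i)|111⟩

H on qubit 1 mixes each pair of kets that differ only in qubit 1: amplitudes (a, b) of (|…0…⟩, |…1…⟩) become ((a + b)/√2, (a − b)/√2). Kets absent from the input have amplitude 0.
(|001⟩, |011⟩): (a, b) = (0, 1/2) → (1/√8, -1/√8)
(|101⟩, |111⟩): (a, b) = (0, (-0.7006 + 0.509i)) → ((-0.4954 + 0.3599i), (0.4954 - 0.3599i))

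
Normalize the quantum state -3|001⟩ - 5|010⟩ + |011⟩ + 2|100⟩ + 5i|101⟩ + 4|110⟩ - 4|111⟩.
-0.3062|001⟩ - 0.5103|010⟩ + 0.1021|011⟩ + 0.2041|100⟩ + 0.5103i|101⟩ + 1/√6|110⟩ - 1/√6|111⟩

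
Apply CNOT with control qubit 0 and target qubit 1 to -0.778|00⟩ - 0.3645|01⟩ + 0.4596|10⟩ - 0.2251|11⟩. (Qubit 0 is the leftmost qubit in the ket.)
-0.778|00⟩ - 0.3645|01⟩ - 0.2251|10⟩ + 0.4596|11⟩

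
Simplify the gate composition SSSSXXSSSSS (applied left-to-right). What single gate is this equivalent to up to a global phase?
S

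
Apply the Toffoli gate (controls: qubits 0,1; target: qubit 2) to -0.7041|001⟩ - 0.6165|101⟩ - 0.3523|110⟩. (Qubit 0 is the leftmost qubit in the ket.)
-0.7041|001⟩ - 0.6165|101⟩ - 0.3523|111⟩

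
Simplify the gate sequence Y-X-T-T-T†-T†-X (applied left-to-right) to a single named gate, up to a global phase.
Y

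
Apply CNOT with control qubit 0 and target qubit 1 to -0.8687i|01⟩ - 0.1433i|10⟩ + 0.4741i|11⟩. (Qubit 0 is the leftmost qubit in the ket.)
-0.8687i|01⟩ + 0.4741i|10⟩ - 0.1433i|11⟩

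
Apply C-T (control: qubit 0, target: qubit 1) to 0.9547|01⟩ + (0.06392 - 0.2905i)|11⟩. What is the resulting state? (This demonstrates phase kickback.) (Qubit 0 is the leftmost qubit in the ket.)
0.9547|01⟩ + (0.2506 - 0.1602i)|11⟩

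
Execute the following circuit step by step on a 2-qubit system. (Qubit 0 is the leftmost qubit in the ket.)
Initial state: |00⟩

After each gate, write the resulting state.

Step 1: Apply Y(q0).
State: i|10⟩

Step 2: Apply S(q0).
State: -|10⟩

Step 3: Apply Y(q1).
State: -i|11⟩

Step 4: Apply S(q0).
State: |11⟩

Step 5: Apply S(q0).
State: i|11⟩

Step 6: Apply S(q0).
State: -|11⟩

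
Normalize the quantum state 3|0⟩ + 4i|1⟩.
0.6|0⟩ + 0.8i|1⟩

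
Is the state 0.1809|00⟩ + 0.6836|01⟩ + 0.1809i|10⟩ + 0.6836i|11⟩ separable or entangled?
Separable

Writing the state as a|00⟩ + b|01⟩ + c|10⟩ + d|11⟩, it is a product state iff ad − bc = 0.
Here (a, b, c, d) = (0.1809, 0.6836, 0.1809i, 0.6836i): ad − bc = (0.1809)(0.6836i) − (0.6836)(0.1809i) = 0, so the state is separable.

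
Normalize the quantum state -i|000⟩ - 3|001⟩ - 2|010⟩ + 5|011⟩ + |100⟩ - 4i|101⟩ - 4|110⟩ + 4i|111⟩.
-0.1066i|000⟩ - 0.3198|001⟩ - 0.2132|010⟩ + 0.533|011⟩ + 0.1066|100⟩ - 0.4264i|101⟩ - 0.4264|110⟩ + 0.4264i|111⟩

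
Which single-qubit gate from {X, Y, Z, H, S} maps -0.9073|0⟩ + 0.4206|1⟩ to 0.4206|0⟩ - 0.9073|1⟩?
X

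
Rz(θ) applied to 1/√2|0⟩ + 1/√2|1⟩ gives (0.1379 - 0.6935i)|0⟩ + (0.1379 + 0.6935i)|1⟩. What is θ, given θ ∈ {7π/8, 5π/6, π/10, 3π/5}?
7π/8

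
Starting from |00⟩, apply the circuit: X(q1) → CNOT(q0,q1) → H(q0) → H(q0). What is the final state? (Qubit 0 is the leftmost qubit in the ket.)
|01⟩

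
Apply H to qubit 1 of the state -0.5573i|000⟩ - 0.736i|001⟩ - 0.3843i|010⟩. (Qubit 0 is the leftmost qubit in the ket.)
-0.6658i|000⟩ - 0.5204i|001⟩ - 0.1223i|010⟩ - 0.5204i|011⟩

H on qubit 1 mixes each pair of kets that differ only in qubit 1: amplitudes (a, b) of (|…0…⟩, |…1…⟩) become ((a + b)/√2, (a − b)/√2). Kets absent from the input have amplitude 0.
(|000⟩, |010⟩): (a, b) = (-0.5573i, -0.3843i) → (-0.6658i, -0.1223i)
(|001⟩, |011⟩): (a, b) = (-0.736i, 0) → (-0.5204i, -0.5204i)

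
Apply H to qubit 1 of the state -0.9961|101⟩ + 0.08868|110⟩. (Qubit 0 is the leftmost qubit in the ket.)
0.06271|100⟩ - 0.7043|101⟩ - 0.06271|110⟩ - 0.7043|111⟩

H on qubit 1 mixes each pair of kets that differ only in qubit 1: amplitudes (a, b) of (|…0…⟩, |…1…⟩) become ((a + b)/√2, (a − b)/√2). Kets absent from the input have amplitude 0.
(|100⟩, |110⟩): (a, b) = (0, 0.08868) → (0.06271, -0.06271)
(|101⟩, |111⟩): (a, b) = (-0.9961, 0) → (-0.7043, -0.7043)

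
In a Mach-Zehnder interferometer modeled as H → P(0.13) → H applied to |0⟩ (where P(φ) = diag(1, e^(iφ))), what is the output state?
(0.9958 + 0.06482i)|0⟩ + (0.004219 - 0.06482i)|1⟩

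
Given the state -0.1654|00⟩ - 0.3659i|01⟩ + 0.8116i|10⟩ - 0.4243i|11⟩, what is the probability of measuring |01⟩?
0.1339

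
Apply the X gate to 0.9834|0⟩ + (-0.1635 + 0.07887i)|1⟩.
(-0.1635 + 0.07887i)|0⟩ + 0.9834|1⟩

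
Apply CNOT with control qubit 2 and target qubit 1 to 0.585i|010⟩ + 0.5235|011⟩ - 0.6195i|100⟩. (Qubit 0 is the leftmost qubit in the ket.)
0.5235|001⟩ + 0.585i|010⟩ - 0.6195i|100⟩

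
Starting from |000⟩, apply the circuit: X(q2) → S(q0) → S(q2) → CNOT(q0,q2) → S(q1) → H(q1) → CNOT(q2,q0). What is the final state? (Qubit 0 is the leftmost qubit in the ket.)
(1/√2)i|101⟩ + (1/√2)i|111⟩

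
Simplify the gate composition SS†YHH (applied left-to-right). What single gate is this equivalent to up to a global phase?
Y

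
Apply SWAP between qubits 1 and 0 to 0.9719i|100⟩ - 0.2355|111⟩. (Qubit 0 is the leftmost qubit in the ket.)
0.9719i|010⟩ - 0.2355|111⟩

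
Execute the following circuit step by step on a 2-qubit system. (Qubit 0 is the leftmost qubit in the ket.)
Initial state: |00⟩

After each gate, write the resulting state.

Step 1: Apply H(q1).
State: 1/√2|00⟩ + 1/√2|01⟩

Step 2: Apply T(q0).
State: 1/√2|00⟩ + 1/√2|01⟩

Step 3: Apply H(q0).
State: 1/2|00⟩ + 1/2|01⟩ + 1/2|10⟩ + 1/2|11⟩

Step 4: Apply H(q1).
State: 1/√2|00⟩ + 1/√2|10⟩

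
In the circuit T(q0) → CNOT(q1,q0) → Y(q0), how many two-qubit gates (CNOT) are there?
1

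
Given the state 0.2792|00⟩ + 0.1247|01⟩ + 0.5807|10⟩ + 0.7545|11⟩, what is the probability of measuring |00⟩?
0.07795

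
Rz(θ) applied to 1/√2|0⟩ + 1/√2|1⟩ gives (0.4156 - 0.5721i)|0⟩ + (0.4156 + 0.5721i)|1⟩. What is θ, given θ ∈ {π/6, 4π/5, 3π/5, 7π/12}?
3π/5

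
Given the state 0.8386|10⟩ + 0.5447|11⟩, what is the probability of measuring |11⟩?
0.2967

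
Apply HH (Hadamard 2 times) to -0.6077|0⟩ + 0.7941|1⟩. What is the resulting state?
-0.6077|0⟩ + 0.7941|1⟩

H² = I, so an even number of Hadamards cancels: H^2 = I and the state is unchanged.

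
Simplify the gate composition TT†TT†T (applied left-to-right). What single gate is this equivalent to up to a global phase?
T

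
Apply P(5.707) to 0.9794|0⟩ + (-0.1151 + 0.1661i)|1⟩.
0.9794|0⟩ + (-0.006021 + 0.202i)|1⟩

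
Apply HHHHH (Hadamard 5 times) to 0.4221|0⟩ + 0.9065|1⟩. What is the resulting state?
0.9395|0⟩ - 0.3425|1⟩

H² = I, so H^5 = H: a single Hadamard. With (a, b) = (0.4221, 0.9065), H gives ((a + b)/√2, (a − b)/√2) = (0.9395, -0.3425).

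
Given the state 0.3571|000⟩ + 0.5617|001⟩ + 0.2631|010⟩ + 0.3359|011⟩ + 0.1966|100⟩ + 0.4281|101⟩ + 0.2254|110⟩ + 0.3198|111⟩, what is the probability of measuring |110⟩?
0.05081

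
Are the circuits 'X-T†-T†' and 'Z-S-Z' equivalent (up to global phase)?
No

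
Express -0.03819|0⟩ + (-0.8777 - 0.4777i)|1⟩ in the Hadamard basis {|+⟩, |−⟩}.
(-0.6476 - 0.3378i)|+⟩ + (0.5936 + 0.3378i)|−⟩

With |ψ⟩ = α|0⟩ + β|1⟩, the Hadamard-basis coefficients are ⟨+|ψ⟩ = (α + β)/√2 and ⟨−|ψ⟩ = (α − β)/√2.
Here α = -0.03819, β = (-0.8777 - 0.4777i): (α + β)/√2 = (-0.6476 - 0.3378i), (α − β)/√2 = (0.5936 + 0.3378i).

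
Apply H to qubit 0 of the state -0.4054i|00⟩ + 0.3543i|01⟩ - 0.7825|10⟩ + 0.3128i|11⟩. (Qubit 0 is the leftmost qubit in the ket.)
(-0.5533 - 0.2867i)|00⟩ + 0.4717i|01⟩ + (0.5533 - 0.2867i)|10⟩ + 0.02934i|11⟩

H on qubit 0 mixes each pair of kets that differ only in qubit 0: amplitudes (a, b) of (|…0…⟩, |…1…⟩) become ((a + b)/√2, (a − b)/√2). Kets absent from the input have amplitude 0.
(|00⟩, |10⟩): (a, b) = (-0.4054i, -0.7825) → ((-0.5533 - 0.2867i), (0.5533 - 0.2867i))
(|01⟩, |11⟩): (a, b) = (0.3543i, 0.3128i) → (0.4717i, 0.02934i)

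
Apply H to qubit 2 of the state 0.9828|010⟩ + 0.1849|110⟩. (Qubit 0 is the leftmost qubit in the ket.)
0.6949|010⟩ + 0.6949|011⟩ + 0.1307|110⟩ + 0.1307|111⟩

H on qubit 2 mixes each pair of kets that differ only in qubit 2: amplitudes (a, b) of (|…0…⟩, |…1…⟩) become ((a + b)/√2, (a − b)/√2). Kets absent from the input have amplitude 0.
(|010⟩, |011⟩): (a, b) = (0.9828, 0) → (0.6949, 0.6949)
(|110⟩, |111⟩): (a, b) = (0.1849, 0) → (0.1307, 0.1307)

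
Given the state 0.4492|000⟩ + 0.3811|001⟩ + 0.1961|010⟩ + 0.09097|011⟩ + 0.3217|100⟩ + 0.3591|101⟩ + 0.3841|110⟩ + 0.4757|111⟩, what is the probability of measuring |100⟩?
0.1035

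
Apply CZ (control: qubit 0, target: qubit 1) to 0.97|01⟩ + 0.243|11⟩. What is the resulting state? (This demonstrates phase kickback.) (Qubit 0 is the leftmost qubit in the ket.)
0.97|01⟩ - 0.243|11⟩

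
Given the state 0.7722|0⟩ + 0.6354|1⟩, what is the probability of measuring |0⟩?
0.5963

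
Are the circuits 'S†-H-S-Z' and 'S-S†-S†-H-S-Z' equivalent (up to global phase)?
Yes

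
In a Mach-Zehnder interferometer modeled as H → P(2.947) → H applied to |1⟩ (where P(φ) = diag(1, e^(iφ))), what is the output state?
(0.9906 - 0.09668i)|0⟩ + (0.009437 + 0.09668i)|1⟩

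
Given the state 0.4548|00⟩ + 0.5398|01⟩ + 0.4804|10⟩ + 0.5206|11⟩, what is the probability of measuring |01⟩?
0.2914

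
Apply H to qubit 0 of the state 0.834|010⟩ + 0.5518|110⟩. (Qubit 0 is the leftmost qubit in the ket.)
0.9799|010⟩ + 0.1995|110⟩

H on qubit 0 mixes each pair of kets that differ only in qubit 0: amplitudes (a, b) of (|…0…⟩, |…1…⟩) become ((a + b)/√2, (a − b)/√2). Kets absent from the input have amplitude 0.
(|010⟩, |110⟩): (a, b) = (0.834, 0.5518) → (0.9799, 0.1995)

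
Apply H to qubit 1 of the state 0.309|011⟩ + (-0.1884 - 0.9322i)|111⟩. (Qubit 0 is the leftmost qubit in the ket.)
0.2185|001⟩ - 0.2185|011⟩ + (-0.1332 - 0.6592i)|101⟩ + (0.1332 + 0.6592i)|111⟩

H on qubit 1 mixes each pair of kets that differ only in qubit 1: amplitudes (a, b) of (|…0…⟩, |…1…⟩) become ((a + b)/√2, (a − b)/√2). Kets absent from the input have amplitude 0.
(|001⟩, |011⟩): (a, b) = (0, 0.309) → (0.2185, -0.2185)
(|101⟩, |111⟩): (a, b) = (0, (-0.1884 - 0.9322i)) → ((-0.1332 - 0.6592i), (0.1332 + 0.6592i))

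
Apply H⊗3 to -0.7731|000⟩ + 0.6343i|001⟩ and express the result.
(-0.2733 + 0.2243i)|000⟩ + (-0.2733 - 0.2243i)|001⟩ + (-0.2733 + 0.2243i)|010⟩ + (-0.2733 - 0.2243i)|011⟩ + (-0.2733 + 0.2243i)|100⟩ + (-0.2733 - 0.2243i)|101⟩ + (-0.2733 + 0.2243i)|110⟩ + (-0.2733 - 0.2243i)|111⟩

H⊗3 gives amp(|y⟩) = (1/2√2) Σ_x (−1)^(x·y) amp(|x⟩), where x·y is the number of positions in which both x and y have a 1.
|000⟩: (-0.7731 + 0.6343i)/(2√2) = (-0.2733 + 0.2243i)
|001⟩: (-0.7731 - 0.6343i)/(2√2) = (-0.2733 - 0.2243i)
|010⟩: (-0.7731 + 0.6343i)/(2√2) = (-0.2733 + 0.2243i)
|011⟩: (-0.7731 - 0.6343i)/(2√2) = (-0.2733 - 0.2243i)
|100⟩: (-0.7731 + 0.6343i)/(2√2) = (-0.2733 + 0.2243i)
|101⟩: (-0.7731 - 0.6343i)/(2√2) = (-0.2733 - 0.2243i)
|110⟩: (-0.7731 + 0.6343i)/(2√2) = (-0.2733 + 0.2243i)
|111⟩: (-0.7731 - 0.6343i)/(2√2) = (-0.2733 - 0.2243i)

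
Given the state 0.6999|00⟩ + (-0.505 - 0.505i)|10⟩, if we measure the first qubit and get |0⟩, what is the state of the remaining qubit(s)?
|0⟩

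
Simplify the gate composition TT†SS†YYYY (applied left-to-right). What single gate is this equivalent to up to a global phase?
I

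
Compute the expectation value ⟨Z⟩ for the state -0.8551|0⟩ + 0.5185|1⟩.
0.4624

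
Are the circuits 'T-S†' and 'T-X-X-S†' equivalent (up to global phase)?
Yes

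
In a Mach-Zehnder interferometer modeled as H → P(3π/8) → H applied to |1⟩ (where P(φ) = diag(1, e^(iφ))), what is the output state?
(0.3087 - 0.4619i)|0⟩ + (0.6913 + 0.4619i)|1⟩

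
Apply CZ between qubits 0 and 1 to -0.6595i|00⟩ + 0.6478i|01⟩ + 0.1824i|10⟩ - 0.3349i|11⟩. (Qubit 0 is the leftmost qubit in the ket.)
-0.6595i|00⟩ + 0.6478i|01⟩ + 0.1824i|10⟩ + 0.3349i|11⟩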